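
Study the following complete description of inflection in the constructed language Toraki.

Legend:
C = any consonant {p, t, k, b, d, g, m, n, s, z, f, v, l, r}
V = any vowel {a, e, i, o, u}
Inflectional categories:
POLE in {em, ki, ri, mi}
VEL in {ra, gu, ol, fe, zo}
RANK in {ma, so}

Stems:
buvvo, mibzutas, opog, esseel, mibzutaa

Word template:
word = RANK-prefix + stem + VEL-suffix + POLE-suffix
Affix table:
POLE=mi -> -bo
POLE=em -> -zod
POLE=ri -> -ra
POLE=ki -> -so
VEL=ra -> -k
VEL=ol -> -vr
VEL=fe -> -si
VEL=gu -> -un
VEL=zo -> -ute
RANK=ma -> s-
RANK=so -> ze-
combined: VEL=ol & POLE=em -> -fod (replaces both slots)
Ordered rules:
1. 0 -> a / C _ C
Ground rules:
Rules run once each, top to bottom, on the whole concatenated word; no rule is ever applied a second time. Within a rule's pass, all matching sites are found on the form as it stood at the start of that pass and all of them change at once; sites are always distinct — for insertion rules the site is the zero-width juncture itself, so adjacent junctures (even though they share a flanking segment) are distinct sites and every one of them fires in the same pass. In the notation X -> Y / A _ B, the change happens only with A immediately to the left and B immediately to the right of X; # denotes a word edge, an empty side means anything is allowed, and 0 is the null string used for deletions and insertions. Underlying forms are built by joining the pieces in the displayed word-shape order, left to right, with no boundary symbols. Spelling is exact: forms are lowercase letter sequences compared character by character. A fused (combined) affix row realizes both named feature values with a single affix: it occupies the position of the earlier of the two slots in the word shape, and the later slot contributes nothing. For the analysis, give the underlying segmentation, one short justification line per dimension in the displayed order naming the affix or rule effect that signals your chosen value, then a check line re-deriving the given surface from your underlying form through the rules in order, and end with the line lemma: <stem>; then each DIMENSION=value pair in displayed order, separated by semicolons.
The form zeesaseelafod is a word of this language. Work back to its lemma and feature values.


underlying: ze-esseel-fod
POLE=em - signalled by the combined affix row
VEL=ol - signalled by the combined affix row
RANK=so - signalled by the affix ze-
check: zeesseelfod -> zeesaseelafod
lemma: esseel; POLE=em; VEL=ol; RANK=so


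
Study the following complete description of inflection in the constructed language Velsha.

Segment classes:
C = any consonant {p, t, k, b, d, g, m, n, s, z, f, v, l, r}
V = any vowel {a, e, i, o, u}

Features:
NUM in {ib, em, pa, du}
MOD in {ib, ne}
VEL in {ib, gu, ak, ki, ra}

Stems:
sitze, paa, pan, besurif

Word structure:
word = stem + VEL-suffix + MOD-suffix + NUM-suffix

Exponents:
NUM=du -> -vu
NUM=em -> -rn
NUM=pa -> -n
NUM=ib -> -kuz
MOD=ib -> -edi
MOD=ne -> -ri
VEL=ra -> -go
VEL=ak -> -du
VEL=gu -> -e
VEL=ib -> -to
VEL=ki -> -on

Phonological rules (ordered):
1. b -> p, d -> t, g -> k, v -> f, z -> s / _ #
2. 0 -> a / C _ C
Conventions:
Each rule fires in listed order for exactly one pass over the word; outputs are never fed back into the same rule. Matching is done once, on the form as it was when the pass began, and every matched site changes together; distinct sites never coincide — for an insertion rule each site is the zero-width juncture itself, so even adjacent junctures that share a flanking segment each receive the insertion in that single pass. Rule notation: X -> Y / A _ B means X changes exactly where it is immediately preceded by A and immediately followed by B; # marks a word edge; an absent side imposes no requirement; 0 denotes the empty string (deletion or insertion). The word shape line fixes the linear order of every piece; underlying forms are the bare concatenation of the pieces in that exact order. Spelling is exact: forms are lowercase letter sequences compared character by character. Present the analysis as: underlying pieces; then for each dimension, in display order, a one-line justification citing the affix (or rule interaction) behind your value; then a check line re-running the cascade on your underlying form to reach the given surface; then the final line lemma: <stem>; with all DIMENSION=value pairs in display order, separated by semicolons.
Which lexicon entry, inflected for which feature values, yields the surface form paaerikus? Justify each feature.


underlying: paa-e-ri-kuz
NUM=ib - signalled by the affix -kuz
MOD=ne - signalled by the affix -ri
VEL=gu - signalled by the affix -e
check: paaerikuz -> paaerikus -> paaerikus
lemma: paa; NUM=ib; MOD=ne; VEL=gu


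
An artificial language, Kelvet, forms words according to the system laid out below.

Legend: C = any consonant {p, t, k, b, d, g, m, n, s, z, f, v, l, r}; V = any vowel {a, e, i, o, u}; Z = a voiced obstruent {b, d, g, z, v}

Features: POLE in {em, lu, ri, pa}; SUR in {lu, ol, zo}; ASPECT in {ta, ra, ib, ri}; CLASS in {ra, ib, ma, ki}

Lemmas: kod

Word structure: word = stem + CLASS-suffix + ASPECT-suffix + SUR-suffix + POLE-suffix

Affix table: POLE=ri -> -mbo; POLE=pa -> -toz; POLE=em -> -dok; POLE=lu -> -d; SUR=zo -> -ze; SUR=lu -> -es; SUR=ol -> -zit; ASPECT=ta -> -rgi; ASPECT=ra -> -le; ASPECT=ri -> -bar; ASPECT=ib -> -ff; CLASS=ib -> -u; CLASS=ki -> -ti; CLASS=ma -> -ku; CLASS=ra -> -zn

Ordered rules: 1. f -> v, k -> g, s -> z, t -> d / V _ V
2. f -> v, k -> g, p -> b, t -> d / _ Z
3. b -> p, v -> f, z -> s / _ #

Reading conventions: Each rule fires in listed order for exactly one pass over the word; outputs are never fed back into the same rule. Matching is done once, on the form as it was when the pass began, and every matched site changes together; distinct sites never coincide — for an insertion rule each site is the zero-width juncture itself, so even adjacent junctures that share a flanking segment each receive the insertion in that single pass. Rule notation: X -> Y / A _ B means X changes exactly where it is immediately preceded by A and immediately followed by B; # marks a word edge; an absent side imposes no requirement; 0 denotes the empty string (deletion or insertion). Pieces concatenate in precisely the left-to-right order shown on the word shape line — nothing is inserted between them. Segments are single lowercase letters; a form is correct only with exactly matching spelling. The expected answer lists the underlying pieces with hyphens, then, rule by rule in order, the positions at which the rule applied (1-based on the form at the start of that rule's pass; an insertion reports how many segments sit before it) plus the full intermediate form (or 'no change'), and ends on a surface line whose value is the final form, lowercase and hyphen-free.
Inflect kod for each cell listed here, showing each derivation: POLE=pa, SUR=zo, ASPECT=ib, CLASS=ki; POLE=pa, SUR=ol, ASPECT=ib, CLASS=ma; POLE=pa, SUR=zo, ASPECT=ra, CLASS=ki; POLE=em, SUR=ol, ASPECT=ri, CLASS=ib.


cell POLE=pa, SUR=zo, ASPECT=ib, CLASS=ki:
underlying: kod-ti-ff-ze-toz
1. f -> v, k -> g, s -> z, t -> d / V _ V: fires at position(s) 10: kodtiffzedoz
2. f -> v, k -> g, p -> b, t -> d / _ Z: fires at position(s) 7: kodtifvzedoz
3. b -> p, v -> f, z -> s / _ #: fires at position(s) 12: kodtifvzedos
surface: kodtifvzedos

cell POLE=pa, SUR=ol, ASPECT=ib, CLASS=ma:
underlying: kod-ku-ff-zit-toz
1. f -> v, k -> g, s -> z, t -> d / V _ V: no change
2. f -> v, k -> g, p -> b, t -> d / _ Z: fires at position(s) 7: kodkufvzittoz
3. b -> p, v -> f, z -> s / _ #: fires at position(s) 13: kodkufvzittos
surface: kodkufvzittos

cell POLE=pa, SUR=zo, ASPECT=ra, CLASS=ki:
underlying: kod-ti-le-ze-toz
1. f -> v, k -> g, s -> z, t -> d / V _ V: fires at position(s) 10: kodtilezedoz
2. f -> v, k -> g, p -> b, t -> d / _ Z: no change
3. b -> p, v -> f, z -> s / _ #: fires at position(s) 12: kodtilezedos
surface: kodtilezedos

cell POLE=em, SUR=ol, ASPECT=ri, CLASS=ib:
underlying: kod-u-bar-zit-dok
1. f -> v, k -> g, s -> z, t -> d / V _ V: no change
2. f -> v, k -> g, p -> b, t -> d / _ Z: fires at position(s) 10: kodubarziddok
3. b -> p, v -> f, z -> s / _ #: no change
surface: kodubarziddok


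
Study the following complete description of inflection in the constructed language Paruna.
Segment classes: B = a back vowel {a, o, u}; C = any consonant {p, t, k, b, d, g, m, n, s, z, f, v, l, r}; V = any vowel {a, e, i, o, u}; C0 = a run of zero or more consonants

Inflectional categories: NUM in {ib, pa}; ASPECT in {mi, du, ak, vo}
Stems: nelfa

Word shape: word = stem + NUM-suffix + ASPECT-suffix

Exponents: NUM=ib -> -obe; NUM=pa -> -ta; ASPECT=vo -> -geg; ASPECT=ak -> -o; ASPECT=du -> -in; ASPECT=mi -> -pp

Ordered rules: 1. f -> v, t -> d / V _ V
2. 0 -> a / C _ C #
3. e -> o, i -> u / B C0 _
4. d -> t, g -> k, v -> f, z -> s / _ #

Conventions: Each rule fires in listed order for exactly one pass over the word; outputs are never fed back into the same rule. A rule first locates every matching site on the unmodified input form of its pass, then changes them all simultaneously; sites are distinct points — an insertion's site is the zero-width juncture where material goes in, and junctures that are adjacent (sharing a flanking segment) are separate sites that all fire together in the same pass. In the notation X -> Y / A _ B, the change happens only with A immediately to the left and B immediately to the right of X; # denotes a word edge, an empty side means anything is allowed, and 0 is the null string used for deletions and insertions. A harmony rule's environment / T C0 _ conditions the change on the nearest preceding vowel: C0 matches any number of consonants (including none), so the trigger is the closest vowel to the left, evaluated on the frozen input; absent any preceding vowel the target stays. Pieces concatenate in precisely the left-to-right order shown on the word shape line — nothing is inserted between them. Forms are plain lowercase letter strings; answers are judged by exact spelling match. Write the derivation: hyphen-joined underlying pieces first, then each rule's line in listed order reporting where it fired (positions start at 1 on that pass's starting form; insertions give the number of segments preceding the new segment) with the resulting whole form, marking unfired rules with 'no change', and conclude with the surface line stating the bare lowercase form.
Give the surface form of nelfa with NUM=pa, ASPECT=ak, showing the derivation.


underlying: nelfa-ta-o
1. f -> v, t -> d / V _ V: fires at position(s) 6: nelfadao
2. 0 -> a / C _ C #: no change
3. e -> o, i -> u / B C0 _: no change
4. d -> t, g -> k, v -> f, z -> s / _ #: no change
surface: nelfadao


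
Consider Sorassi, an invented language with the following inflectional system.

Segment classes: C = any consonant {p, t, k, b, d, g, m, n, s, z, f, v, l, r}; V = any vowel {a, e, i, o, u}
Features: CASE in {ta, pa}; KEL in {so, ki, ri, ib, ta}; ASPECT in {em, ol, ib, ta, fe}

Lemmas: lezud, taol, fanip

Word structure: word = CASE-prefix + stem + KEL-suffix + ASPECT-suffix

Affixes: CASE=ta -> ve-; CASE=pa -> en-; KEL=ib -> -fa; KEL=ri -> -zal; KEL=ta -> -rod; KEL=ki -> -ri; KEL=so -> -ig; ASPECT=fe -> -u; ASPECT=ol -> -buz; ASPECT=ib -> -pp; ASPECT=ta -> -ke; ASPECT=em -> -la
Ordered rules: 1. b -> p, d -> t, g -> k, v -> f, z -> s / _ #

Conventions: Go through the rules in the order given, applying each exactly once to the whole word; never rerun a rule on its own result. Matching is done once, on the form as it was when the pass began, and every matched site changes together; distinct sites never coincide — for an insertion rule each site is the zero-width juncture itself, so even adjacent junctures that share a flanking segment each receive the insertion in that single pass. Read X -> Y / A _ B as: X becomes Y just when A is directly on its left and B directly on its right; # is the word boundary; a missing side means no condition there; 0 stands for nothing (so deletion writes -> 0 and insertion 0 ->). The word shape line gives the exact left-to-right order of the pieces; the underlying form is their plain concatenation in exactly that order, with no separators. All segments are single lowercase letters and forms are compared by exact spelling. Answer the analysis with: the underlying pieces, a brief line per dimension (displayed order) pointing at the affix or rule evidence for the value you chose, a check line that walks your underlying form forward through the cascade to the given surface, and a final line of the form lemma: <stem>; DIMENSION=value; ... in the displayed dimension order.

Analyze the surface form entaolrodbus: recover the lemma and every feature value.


underlying: en-taol-rod-buz
CASE=pa - signalled by the affix en-
KEL=ta - signalled by the affix -rod
ASPECT=ol - signalled by the affix -buz
check: entaolrodbuz -> entaolrodbus
lemma: taol; CASE=pa; KEL=ta; ASPECT=ol


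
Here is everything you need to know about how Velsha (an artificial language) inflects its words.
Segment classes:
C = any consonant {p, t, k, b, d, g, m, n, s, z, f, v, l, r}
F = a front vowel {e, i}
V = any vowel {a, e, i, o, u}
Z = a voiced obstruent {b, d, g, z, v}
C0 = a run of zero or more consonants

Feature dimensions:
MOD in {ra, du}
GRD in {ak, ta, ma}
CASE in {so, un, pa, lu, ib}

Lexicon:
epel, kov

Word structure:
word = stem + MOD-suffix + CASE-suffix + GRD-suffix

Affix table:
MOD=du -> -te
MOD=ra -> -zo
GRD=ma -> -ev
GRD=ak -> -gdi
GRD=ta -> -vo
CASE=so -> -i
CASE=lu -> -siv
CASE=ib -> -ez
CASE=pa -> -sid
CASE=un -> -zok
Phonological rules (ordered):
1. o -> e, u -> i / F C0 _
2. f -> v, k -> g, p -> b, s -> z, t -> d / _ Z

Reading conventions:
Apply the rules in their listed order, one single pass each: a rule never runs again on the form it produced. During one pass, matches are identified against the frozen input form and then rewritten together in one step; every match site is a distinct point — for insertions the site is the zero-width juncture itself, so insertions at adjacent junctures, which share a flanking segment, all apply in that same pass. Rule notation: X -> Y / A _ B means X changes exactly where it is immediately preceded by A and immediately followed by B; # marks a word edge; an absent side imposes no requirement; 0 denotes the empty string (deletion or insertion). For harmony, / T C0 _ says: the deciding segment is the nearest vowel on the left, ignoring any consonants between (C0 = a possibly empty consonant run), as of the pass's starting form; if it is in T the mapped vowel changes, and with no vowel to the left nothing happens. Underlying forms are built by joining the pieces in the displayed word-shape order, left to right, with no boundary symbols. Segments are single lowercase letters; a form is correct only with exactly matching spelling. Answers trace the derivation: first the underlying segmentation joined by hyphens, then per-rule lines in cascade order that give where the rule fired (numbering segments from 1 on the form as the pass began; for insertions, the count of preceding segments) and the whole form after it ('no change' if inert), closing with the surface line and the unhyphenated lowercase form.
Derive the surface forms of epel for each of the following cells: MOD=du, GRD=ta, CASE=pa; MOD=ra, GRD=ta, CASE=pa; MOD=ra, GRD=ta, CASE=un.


cell MOD=du, GRD=ta, CASE=pa:
underlying: epel-te-sid-vo
1. o -> e, u -> i / F C0 _: fires at position(s) 11: epeltesidve
2. f -> v, k -> g, p -> b, s -> z, t -> d / _ Z: no change
surface: epeltesidve

cell MOD=ra, GRD=ta, CASE=pa:
underlying: epel-zo-sid-vo
1. o -> e, u -> i / F C0 _: fires at position(s) 6, 11: epelzesidve
2. f -> v, k -> g, p -> b, s -> z, t -> d / _ Z: no change
surface: epelzesidve

cell MOD=ra, GRD=ta, CASE=un:
underlying: epel-zo-zok-vo
1. o -> e, u -> i / F C0 _: fires at position(s) 6: epelzezokvo
2. f -> v, k -> g, p -> b, s -> z, t -> d / _ Z: fires at position(s) 9: epelzezogvo
surface: epelzezogvo


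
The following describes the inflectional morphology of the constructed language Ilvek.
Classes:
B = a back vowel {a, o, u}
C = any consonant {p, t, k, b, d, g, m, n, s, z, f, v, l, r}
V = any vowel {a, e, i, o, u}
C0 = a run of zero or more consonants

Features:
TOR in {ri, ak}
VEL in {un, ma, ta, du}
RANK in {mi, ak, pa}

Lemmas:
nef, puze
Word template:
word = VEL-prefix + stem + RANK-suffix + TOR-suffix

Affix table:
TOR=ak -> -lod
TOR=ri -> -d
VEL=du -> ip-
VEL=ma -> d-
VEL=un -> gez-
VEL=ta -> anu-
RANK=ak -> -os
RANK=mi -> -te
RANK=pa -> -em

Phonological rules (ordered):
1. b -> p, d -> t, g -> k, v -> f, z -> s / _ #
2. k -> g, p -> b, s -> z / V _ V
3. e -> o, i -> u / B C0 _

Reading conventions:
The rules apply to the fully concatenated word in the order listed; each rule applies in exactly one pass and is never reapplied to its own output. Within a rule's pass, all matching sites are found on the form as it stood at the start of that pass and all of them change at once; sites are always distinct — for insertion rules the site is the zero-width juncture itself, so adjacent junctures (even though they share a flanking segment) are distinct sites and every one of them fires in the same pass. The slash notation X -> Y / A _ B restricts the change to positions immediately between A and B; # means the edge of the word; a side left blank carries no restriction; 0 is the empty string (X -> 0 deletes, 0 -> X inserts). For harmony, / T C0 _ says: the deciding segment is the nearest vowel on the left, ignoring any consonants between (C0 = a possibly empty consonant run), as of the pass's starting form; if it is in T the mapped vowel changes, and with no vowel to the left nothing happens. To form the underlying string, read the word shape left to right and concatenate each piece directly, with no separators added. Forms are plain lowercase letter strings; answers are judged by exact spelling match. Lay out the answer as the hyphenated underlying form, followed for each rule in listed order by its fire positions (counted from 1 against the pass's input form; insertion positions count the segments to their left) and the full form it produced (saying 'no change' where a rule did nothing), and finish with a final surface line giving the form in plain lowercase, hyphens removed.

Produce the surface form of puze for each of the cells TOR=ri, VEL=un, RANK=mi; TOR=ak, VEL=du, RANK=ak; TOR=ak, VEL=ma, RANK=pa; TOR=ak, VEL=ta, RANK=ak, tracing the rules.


cell TOR=ri, VEL=un, RANK=mi:
underlying: gez-puze-te-d
1. b -> p, d -> t, g -> k, v -> f, z -> s / _ #: fires at position(s) 10: gezpuzetet
2. k -> g, p -> b, s -> z / V _ V: no change
3. e -> o, i -> u / B C0 _: fires at position(s) 7: gezpuzotet
surface: gezpuzotet

cell TOR=ak, VEL=du, RANK=ak:
underlying: ip-puze-os-lod
1. b -> p, d -> t, g -> k, v -> f, z -> s / _ #: fires at position(s) 11: ippuzeoslot
2. k -> g, p -> b, s -> z / V _ V: no change
3. e -> o, i -> u / B C0 _: fires at position(s) 6: ippuzooslot
surface: ippuzooslot

cell TOR=ak, VEL=ma, RANK=pa:
underlying: d-puze-em-lod
1. b -> p, d -> t, g -> k, v -> f, z -> s / _ #: fires at position(s) 10: dpuzeemlot
2. k -> g, p -> b, s -> z / V _ V: no change
3. e -> o, i -> u / B C0 _: fires at position(s) 5: dpuzoemlot
surface: dpuzoemlot

cell TOR=ak, VEL=ta, RANK=ak:
underlying: anu-puze-os-lod
1. b -> p, d -> t, g -> k, v -> f, z -> s / _ #: fires at position(s) 12: anupuzeoslot
2. k -> g, p -> b, s -> z / V _ V: fires at position(s) 4: anubuzeoslot
3. e -> o, i -> u / B C0 _: fires at position(s) 7: anubuzooslot
surface: anubuzooslot


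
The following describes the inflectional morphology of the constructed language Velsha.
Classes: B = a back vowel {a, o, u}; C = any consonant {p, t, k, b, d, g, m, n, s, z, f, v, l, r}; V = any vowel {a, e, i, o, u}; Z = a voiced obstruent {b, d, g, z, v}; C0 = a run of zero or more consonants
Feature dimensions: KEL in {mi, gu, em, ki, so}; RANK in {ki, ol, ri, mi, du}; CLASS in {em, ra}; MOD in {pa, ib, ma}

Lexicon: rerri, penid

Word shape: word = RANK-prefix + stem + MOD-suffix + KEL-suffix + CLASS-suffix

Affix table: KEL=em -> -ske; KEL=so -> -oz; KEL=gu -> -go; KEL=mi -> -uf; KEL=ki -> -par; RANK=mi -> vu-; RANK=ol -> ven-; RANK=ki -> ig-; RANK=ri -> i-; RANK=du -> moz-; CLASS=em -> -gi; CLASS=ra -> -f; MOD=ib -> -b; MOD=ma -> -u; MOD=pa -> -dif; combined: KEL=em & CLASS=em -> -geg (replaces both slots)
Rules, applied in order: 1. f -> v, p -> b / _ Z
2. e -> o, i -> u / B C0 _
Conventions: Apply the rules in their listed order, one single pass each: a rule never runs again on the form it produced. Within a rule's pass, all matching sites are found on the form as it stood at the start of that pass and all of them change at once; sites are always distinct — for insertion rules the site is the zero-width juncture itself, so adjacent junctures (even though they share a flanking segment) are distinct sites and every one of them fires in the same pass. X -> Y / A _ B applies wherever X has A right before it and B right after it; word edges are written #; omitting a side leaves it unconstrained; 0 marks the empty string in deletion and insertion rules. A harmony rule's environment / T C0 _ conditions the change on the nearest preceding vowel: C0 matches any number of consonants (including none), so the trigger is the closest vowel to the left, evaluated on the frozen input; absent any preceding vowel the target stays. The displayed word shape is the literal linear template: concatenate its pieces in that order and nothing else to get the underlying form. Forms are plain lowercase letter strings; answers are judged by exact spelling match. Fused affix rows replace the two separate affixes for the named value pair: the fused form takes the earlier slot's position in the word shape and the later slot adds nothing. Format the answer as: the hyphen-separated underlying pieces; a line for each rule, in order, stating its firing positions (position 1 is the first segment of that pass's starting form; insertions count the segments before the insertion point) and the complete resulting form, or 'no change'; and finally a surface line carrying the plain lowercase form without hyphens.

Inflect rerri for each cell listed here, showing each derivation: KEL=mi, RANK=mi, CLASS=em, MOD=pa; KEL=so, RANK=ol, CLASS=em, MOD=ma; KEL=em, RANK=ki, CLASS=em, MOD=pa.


cell KEL=mi, RANK=mi, CLASS=em, MOD=pa:
underlying: vu-rerri-dif-uf-gi
1. f -> v, p -> b / _ Z: fires at position(s) 12: vurerridifuvgi
2. e -> o, i -> u / B C0 _: fires at position(s) 4, 14: vurorridifuvgu
surface: vurorridifuvgu

cell KEL=so, RANK=ol, CLASS=em, MOD=ma:
underlying: ven-rerri-u-oz-gi
1. f -> v, p -> b / _ Z: no change
2. e -> o, i -> u / B C0 _: fires at position(s) 13: venrerriuozgu
surface: venrerriuozgu

cell KEL=em, RANK=ki, CLASS=em, MOD=pa:
underlying: ig-rerri-dif-geg
1. f -> v, p -> b / _ Z: fires at position(s) 10: igrerridivgeg
2. e -> o, i -> u / B C0 _: no change
surface: igrerridivgeg


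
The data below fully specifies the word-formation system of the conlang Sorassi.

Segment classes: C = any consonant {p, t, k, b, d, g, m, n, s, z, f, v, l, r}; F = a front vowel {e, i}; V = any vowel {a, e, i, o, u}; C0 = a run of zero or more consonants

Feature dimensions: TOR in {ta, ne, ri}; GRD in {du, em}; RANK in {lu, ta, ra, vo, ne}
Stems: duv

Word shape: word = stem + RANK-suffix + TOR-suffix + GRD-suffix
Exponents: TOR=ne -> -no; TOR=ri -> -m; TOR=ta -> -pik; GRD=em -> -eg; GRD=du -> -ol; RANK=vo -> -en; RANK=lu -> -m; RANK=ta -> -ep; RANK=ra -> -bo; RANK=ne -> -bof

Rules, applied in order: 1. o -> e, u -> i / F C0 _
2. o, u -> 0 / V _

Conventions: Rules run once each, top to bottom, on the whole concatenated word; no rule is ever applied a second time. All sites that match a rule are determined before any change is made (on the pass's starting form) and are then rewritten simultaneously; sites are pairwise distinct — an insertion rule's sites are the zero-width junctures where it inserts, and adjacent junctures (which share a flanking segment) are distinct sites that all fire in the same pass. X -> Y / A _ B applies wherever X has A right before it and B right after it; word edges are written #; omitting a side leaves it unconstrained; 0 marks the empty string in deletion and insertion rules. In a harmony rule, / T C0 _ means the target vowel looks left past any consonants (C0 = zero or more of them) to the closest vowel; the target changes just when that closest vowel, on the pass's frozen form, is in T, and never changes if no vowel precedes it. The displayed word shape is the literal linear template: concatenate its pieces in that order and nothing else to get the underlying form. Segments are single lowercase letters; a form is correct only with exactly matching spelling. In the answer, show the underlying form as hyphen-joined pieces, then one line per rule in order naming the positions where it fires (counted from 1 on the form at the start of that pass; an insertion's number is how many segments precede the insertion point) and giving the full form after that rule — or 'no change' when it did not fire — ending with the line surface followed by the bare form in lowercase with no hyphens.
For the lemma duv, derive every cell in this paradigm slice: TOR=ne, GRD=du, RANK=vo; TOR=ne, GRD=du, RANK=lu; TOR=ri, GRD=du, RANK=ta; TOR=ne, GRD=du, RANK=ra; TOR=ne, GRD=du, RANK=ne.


cell TOR=ne, GRD=du, RANK=vo:
underlying: duv-en-no-ol
1. o -> e, u -> i / F C0 _: fires at position(s) 7: duvenneol
2. o, u -> 0 / V _: fires at position(s) 8: duvennel
surface: duvennel

cell TOR=ne, GRD=du, RANK=lu:
underlying: duv-m-no-ol
1. o -> e, u -> i / F C0 _: no change
2. o, u -> 0 / V _: fires at position(s) 7: duvmnol
surface: duvmnol

cell TOR=ri, GRD=du, RANK=ta:
underlying: duv-ep-m-ol
1. o -> e, u -> i / F C0 _: fires at position(s) 7: duvepmel
2. o, u -> 0 / V _: no change
surface: duvepmel

cell TOR=ne, GRD=du, RANK=ra:
underlying: duv-bo-no-ol
1. o -> e, u -> i / F C0 _: no change
2. o, u -> 0 / V _: fires at position(s) 8: duvbonol
surface: duvbonol

cell TOR=ne, GRD=du, RANK=ne:
underlying: duv-bof-no-ol
1. o -> e, u -> i / F C0 _: no change
2. o, u -> 0 / V _: fires at position(s) 9: duvbofnol
surface: duvbofnol


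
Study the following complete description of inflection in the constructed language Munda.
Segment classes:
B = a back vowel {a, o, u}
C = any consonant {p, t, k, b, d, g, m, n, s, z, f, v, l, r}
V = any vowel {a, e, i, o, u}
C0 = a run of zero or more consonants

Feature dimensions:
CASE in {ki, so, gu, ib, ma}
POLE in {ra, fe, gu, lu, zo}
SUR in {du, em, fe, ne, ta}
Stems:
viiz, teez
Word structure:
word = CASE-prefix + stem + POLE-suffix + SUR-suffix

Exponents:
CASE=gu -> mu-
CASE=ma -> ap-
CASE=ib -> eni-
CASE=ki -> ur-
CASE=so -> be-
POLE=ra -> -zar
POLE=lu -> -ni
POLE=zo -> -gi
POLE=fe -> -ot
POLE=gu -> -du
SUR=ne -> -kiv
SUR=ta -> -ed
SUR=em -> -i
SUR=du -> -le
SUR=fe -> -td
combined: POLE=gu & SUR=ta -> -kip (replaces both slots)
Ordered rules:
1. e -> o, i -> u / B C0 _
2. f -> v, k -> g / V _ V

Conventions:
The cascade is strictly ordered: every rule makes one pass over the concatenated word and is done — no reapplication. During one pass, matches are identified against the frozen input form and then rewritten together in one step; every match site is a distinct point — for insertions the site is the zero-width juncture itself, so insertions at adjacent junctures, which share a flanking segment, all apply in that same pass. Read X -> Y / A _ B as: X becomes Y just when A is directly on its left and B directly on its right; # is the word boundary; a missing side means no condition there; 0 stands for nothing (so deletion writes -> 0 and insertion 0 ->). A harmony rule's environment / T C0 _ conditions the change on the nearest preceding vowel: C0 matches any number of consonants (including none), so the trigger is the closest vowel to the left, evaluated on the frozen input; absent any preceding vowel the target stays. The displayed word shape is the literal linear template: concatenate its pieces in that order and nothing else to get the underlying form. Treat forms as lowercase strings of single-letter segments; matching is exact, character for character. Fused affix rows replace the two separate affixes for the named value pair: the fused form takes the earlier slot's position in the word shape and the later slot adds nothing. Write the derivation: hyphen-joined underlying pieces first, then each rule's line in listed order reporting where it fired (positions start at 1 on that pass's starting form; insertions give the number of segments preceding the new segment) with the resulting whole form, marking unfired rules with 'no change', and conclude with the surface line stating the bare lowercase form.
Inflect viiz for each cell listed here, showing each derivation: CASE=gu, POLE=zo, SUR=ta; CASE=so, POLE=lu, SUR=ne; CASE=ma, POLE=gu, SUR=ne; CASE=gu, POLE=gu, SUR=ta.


cell CASE=gu, POLE=zo, SUR=ta:
underlying: mu-viiz-gi-ed
1. e -> o, i -> u / B C0 _: fires at position(s) 4: muvuizgied
2. f -> v, k -> g / V _ V: no change
surface: muvuizgied

cell CASE=so, POLE=lu, SUR=ne:
underlying: be-viiz-ni-kiv
1. e -> o, i -> u / B C0 _: no change
2. f -> v, k -> g / V _ V: fires at position(s) 9: beviiznigiv
surface: beviiznigiv

cell CASE=ma, POLE=gu, SUR=ne:
underlying: ap-viiz-du-kiv
1. e -> o, i -> u / B C0 _: fires at position(s) 4, 10: apvuizdukuv
2. f -> v, k -> g / V _ V: fires at position(s) 9: apvuizduguv
surface: apvuizduguv

cell CASE=gu, POLE=gu, SUR=ta:
underlying: mu-viiz-kip
1. e -> o, i -> u / B C0 _: fires at position(s) 4: muvuizkip
2. f -> v, k -> g / V _ V: no change
surface: muvuizkip


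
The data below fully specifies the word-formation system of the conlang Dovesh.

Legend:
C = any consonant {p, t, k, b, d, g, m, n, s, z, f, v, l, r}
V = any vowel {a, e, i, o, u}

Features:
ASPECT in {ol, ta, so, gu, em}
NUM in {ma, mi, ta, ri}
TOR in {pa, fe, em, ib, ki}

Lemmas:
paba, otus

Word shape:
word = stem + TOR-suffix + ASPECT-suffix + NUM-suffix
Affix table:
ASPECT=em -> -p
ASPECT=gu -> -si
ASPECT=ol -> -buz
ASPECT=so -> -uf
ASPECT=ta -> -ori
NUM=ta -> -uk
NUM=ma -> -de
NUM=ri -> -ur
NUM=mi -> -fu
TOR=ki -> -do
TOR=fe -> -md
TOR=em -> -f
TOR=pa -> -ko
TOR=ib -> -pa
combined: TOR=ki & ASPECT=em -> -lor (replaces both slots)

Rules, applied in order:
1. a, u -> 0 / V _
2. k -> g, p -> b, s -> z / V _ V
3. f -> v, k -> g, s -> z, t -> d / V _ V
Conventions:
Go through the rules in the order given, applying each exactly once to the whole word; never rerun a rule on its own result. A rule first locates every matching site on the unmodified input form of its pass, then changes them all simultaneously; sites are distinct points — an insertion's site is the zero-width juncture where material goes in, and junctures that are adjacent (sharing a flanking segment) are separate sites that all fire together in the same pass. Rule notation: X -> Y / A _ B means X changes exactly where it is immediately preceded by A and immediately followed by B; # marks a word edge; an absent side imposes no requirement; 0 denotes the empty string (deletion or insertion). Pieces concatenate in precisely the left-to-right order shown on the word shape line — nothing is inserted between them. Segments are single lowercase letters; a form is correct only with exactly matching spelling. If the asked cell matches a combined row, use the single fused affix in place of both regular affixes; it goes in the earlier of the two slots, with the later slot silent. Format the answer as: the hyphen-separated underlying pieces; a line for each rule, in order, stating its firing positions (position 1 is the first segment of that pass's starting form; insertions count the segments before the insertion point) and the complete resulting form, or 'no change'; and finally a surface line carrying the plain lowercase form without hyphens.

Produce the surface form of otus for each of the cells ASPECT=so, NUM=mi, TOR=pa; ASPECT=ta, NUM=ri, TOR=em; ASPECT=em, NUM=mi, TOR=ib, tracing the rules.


cell ASPECT=so, NUM=mi, TOR=pa:
underlying: otus-ko-uf-fu
1. a, u -> 0 / V _: fires at position(s) 7: otuskoffu
2. k -> g, p -> b, s -> z / V _ V: no change
3. f -> v, k -> g, s -> z, t -> d / V _ V: fires at position(s) 2: oduskoffu
surface: oduskoffu

cell ASPECT=ta, NUM=ri, TOR=em:
underlying: otus-f-ori-ur
1. a, u -> 0 / V _: fires at position(s) 9: otusforir
2. k -> g, p -> b, s -> z / V _ V: no change
3. f -> v, k -> g, s -> z, t -> d / V _ V: fires at position(s) 2: odusforir
surface: odusforir

cell ASPECT=em, NUM=mi, TOR=ib:
underlying: otus-pa-p-fu
1. a, u -> 0 / V _: no change
2. k -> g, p -> b, s -> z / V _ V: no change
3. f -> v, k -> g, s -> z, t -> d / V _ V: fires at position(s) 2: oduspapfu
surface: oduspapfu


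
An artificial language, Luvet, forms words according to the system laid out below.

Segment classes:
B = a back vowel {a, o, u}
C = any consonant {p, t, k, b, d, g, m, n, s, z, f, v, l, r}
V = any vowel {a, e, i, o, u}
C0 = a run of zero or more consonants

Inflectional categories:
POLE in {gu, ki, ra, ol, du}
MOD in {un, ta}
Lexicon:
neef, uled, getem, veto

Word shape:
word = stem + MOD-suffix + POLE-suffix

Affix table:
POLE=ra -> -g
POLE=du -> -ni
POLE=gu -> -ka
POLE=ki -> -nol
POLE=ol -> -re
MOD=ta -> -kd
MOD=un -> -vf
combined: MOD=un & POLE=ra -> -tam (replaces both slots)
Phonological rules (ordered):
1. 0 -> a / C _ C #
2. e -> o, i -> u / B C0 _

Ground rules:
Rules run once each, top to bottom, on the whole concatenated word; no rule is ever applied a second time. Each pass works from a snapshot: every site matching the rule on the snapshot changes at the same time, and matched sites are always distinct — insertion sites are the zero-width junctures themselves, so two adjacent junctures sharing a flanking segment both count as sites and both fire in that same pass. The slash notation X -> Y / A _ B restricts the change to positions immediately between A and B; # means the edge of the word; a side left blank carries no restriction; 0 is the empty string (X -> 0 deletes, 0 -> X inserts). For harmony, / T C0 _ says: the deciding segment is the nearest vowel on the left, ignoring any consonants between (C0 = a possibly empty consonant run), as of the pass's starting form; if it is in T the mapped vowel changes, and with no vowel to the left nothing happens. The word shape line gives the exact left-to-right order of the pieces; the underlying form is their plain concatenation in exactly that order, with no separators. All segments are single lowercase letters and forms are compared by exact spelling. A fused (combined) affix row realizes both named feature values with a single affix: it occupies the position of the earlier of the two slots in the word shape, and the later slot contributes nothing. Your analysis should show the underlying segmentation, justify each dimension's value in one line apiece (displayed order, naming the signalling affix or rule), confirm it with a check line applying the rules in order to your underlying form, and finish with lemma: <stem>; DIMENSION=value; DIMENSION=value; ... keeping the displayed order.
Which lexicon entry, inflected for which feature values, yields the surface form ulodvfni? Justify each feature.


underlying: uled-vf-ni
POLE=du - signalled by the affix -ni
MOD=un - signalled by the affix -vf
check: uledvfni -> uledvfni -> ulodvfni
lemma: uled; POLE=du; MOD=un


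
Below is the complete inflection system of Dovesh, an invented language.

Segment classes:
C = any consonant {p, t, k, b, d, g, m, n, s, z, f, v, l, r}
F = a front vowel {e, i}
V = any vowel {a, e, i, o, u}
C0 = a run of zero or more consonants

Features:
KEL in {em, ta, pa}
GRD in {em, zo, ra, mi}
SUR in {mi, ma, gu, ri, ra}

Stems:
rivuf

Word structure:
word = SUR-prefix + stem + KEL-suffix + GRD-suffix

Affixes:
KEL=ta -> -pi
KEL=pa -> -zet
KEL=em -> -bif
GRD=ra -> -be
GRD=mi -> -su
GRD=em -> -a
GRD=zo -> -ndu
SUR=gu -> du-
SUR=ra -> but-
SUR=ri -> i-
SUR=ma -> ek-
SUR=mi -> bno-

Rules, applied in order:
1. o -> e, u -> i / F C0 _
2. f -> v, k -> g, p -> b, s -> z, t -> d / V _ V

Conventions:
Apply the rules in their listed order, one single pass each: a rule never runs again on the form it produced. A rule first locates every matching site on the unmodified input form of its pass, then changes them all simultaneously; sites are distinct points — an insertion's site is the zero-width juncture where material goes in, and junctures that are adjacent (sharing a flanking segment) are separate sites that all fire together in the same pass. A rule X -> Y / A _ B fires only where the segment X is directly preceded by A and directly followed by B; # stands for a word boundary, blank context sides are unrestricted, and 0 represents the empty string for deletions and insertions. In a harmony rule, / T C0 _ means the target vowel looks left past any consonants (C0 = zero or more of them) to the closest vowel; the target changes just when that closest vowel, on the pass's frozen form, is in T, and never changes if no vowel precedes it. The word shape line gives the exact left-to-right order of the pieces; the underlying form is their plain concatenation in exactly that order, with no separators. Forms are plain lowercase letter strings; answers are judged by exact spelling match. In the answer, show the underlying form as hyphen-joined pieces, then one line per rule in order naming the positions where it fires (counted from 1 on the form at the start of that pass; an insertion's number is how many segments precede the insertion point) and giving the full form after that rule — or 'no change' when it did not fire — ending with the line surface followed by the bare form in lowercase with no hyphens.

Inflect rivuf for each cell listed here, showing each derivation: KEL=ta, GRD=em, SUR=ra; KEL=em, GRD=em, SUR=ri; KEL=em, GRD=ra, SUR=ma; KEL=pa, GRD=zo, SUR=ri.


cell KEL=ta, GRD=em, SUR=ra:
underlying: but-rivuf-pi-a
1. o -> e, u -> i / F C0 _: fires at position(s) 7: butrivifpia
2. f -> v, k -> g, p -> b, s -> z, t -> d / V _ V: no change
surface: butrivifpia

cell KEL=em, GRD=em, SUR=ri:
underlying: i-rivuf-bif-a
1. o -> e, u -> i / F C0 _: fires at position(s) 5: irivifbifa
2. f -> v, k -> g, p -> b, s -> z, t -> d / V _ V: fires at position(s) 9: irivifbiva
surface: irivifbiva

cell KEL=em, GRD=ra, SUR=ma:
underlying: ek-rivuf-bif-be
1. o -> e, u -> i / F C0 _: fires at position(s) 6: ekrivifbifbe
2. f -> v, k -> g, p -> b, s -> z, t -> d / V _ V: no change
surface: ekrivifbifbe

cell KEL=pa, GRD=zo, SUR=ri:
underlying: i-rivuf-zet-ndu
1. o -> e, u -> i / F C0 _: fires at position(s) 5, 12: irivifzetndi
2. f -> v, k -> g, p -> b, s -> z, t -> d / V _ V: no change
surface: irivifzetndi


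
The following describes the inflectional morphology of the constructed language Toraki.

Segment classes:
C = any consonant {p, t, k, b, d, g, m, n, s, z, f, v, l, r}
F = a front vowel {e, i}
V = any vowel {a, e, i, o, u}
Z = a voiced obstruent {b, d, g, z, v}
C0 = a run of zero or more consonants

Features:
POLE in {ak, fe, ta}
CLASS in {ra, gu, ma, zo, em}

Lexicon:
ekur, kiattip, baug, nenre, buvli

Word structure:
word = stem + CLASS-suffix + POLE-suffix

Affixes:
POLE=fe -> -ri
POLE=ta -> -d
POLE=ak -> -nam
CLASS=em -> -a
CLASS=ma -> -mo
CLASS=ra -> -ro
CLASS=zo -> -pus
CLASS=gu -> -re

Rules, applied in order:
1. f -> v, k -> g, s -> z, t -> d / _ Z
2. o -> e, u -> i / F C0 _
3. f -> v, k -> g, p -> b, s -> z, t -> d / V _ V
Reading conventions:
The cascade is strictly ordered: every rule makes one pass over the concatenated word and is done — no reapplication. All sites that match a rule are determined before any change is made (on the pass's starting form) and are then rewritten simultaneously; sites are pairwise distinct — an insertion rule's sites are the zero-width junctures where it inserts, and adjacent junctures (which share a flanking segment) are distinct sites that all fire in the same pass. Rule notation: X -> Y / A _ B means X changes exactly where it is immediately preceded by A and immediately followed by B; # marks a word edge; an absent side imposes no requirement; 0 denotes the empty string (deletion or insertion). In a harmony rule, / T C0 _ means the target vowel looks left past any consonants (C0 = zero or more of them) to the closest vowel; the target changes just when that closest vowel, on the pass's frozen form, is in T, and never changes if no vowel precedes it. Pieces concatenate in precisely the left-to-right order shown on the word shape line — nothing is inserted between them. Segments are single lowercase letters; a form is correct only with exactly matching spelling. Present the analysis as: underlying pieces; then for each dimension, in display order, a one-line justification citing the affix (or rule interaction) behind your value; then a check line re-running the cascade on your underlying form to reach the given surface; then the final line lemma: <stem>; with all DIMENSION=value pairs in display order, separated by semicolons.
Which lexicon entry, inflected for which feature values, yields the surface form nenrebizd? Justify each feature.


underlying: nenre-pus-d
POLE=ta - signalled by the affix -d
CLASS=zo - signalled by the affix -pus
check: nenrepusd -> nenrepuzd -> nenrepizd -> nenrebizd
lemma: nenre; POLE=ta; CLASS=zo
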